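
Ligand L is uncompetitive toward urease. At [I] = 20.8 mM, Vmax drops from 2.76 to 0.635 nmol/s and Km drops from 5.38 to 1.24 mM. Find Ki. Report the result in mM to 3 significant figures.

6.22 mM

Uncompetitive: Vmax,app = Vmax/α (and Km,app = Km/α) with α = 1 + [I]/Ki.
α = Vmax/Vmax,app = 2.76/0.635 = 4.346.
Since α = 1 + [I]/Ki, [I]/Ki = 4.346 − 1 = 3.346 and Ki = 20.8/3.346 = 6.22 mM.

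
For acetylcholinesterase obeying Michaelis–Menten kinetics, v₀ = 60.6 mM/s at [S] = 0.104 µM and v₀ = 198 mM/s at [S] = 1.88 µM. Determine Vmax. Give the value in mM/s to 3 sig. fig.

228 mM/s

In reciprocal form, 1/v = (Km/Vmax)·(1/[S]) + 1/Vmax. The two points give (1/[S], 1/v) = (9.615, 0.01650) and (0.5319, 0.005051).
Slope = (0.01650 − 0.005051)/(9.615 − 0.5319) = 0.001261; intercept = 0.01650 − 0.001261×9.615 = 0.004380.
Vmax = 1/intercept = 228 mM/s; Km = slope × Vmax = 0.001261 × 228 = 0.288 µM.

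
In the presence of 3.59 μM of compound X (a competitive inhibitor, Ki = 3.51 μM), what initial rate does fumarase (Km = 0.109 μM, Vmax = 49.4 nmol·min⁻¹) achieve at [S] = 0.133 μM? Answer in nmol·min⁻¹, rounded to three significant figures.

18.6 nmol·min⁻¹

With α = 1 + [I]/Ki = 1 + 3.59/3.51 = 2.023, the competitive rate law is v = Vmax[S] / (αKm + [S]).
v = 49.4×0.133 / (2.023×0.109 + 0.133) = 6.570/0.3535 = 18.6 nmol·min⁻¹.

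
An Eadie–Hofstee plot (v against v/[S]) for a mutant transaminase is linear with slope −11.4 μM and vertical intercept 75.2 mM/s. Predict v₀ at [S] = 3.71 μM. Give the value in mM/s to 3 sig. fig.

18.5 mM/s

In the Eadie–Hofstee form v = Vmax − Km·(v/[S]), the slope is −Km and the intercept is Vmax, so Km = 11.4 μM and Vmax = 75.2 mM/s.
v = 75.2 × 3.71/(11.4 + 3.71) = 18.5 mM/s.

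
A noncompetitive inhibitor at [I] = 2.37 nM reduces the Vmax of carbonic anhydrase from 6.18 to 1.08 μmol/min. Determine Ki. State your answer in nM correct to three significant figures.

Noncompetitive: Vmax,app = Vmax/α with α = 1 + [I]/Ki.
α = Vmax/Vmax,app = 6.18/1.08 = 5.722.
Ki = [I]/(α − 1) = 2.37/4.722 = 0.502 nM.

0.502 nM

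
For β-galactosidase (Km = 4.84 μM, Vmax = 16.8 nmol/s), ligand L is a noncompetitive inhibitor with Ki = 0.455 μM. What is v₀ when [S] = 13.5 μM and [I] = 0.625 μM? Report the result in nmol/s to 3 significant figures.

With α = 1 + [I]/Ki = 1 + 0.625/0.455 = 2.374, the noncompetitive rate law is v = (Vmax/α)·[S] / (Km + [S]).
v = (16.8/2.374)×13.5 / (4.84 + 13.5) = 95.55/18.34 = 5.21 nmol/s.

5.21 nmol/s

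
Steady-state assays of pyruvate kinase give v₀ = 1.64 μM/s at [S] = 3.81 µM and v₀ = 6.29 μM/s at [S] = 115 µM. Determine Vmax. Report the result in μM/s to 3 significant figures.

6.97 μM/s

From v = Vmax[S]/(Km+[S]), each point gives Vmax = v(Km+[S])/[S].
Equating: 1.64(Km+3.81)/3.81 = 6.29(Km+115)/115.
0.4304·Km + 1.64 = 0.05470·Km + 6.29, so (0.4304 − 0.05470)·Km = 6.29 − 1.64.
Km = 4.650/0.3758 = 12.4 µM; then Vmax = 1.64(12.4+3.81)/3.81 = 6.97 μM/s.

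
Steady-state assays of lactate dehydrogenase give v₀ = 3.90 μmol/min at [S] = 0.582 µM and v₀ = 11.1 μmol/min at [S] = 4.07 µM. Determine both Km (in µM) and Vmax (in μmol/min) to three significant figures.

Km = 1.81 µM; Vmax = 16.0 μmol/min

In reciprocal form, 1/v = (Km/Vmax)·(1/[S]) + 1/Vmax. The two points give (1/[S], 1/v) = (1.718, 0.2564) and (0.2457, 0.09009).
Slope = (0.2564 − 0.09009)/(1.718 − 0.2457) = 0.1129; intercept = 0.2564 − 0.1129×1.718 = 0.06234.
Vmax = 1/intercept = 16.0 μmol/min; Km = slope × Vmax = 0.1129 × 16.0 = 1.81 µM.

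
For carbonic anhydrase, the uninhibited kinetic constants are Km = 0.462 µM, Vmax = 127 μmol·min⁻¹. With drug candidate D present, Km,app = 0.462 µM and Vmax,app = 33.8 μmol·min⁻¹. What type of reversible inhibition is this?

Vmax decreases (127 → 33.8 μmol·min⁻¹) while Km is unchanged — pure noncompetitive inhibition.

noncompetitive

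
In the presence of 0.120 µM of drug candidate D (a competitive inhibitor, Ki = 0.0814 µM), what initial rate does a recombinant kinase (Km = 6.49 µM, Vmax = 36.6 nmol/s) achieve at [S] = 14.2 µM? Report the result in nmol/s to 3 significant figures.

With α = 1 + [I]/Ki = 1 + 0.120/0.0814 = 2.474, the competitive rate law is v = Vmax[S] / (αKm + [S]).
v = 36.6×14.2 / (2.474×6.49 + 14.2) = 519.7/30.26 = 17.2 nmol/s.

17.2 nmol/s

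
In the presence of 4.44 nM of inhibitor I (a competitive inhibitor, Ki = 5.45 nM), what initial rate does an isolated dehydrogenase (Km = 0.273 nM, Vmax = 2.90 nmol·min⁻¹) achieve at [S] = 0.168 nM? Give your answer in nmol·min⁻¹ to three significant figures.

0.734 nmol·min⁻¹

α = 1 + [I]/Ki = 1 + 4.44/5.45 = 1.815.
For a competitive inhibitor, Vmax is unchanged and the apparent Km becomes α·Km: Km,app = 0.495 nM, Vmax,app = 2.90 nmol·min⁻¹.
v = Vmax,app·[S]/(Km,app + [S]) = 2.90 × 0.168/(0.495 + 0.168) = 0.734 nmol·min⁻¹.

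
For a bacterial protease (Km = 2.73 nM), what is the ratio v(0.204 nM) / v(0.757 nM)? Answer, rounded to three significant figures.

0.320

Since Vmax cancels, v₂/v₁ = [S]₂(Km+[S]₁) / [S]₁(Km+[S]₂).
= 0.204×(2.73+0.757) / (0.757×(2.73+0.204)) = 0.7113/2.221 = 0.320.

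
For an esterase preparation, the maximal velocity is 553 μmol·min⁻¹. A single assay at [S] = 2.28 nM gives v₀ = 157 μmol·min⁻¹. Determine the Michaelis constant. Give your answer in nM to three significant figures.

5.75 nM

v/Vmax = 157/553 = 0.2839 = [S]/(Km+[S]).
So Km + [S] = [S]/0.2839 = 8.031 nM, giving Km = 8.031 − 2.28 = 5.75 nM.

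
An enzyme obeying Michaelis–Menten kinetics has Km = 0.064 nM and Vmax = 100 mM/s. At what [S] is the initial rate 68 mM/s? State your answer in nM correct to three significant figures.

Rearranging v = Vmax[S]/(Km+[S]) gives [S] = Km·v/(Vmax − v).
[S] = 0.064 × 68 / (100 − 68) = 4.352/32.00 = 0.136 nM.

0.136 nM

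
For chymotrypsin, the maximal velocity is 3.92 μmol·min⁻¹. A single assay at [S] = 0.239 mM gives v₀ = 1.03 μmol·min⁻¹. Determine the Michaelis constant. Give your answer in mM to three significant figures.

0.671 mM

v/Vmax = 1.03/3.92 = 0.2628 = [S]/(Km+[S]).
So Km + [S] = [S]/0.2628 = 0.9096 mM, giving Km = 0.9096 − 0.239 = 0.671 mM.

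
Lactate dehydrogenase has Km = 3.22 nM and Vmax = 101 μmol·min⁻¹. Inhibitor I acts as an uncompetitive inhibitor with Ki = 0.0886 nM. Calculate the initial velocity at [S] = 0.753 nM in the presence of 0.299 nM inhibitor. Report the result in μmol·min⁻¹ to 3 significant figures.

With α = 1 + [I]/Ki = 1 + 0.299/0.0886 = 4.375, the uncompetitive rate law is v = (Vmax/α)·[S] / (Km/α + [S]).
v = (101/4.375)×0.753 / (3.22/4.375 + 0.753) = 17.38/1.489 = 11.7 μmol·min⁻¹.

11.7 μmol·min⁻¹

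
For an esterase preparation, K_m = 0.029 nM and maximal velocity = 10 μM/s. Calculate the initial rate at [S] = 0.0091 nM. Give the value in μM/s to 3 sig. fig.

2.39 μM/s

v = Vmax·[S]/(Km + [S]) = 10 × 0.0091 / (0.029 + 0.0091)
  = 0.09100 / 0.03810 = 2.39 μM/s.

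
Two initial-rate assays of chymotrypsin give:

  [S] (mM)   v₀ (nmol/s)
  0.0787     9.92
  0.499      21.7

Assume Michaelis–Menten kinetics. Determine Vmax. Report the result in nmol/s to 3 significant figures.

27.9 nmol/s

In reciprocal form, 1/v = (Km/Vmax)·(1/[S]) + 1/Vmax. The two points give (1/[S], 1/v) = (12.71, 0.1008) and (2.004, 0.04608).
Slope = (0.1008 − 0.04608)/(12.71 − 2.004) = 0.005113; intercept = 0.1008 − 0.005113×12.71 = 0.03584.
Vmax = 1/intercept = 27.9 nmol/s; Km = slope × Vmax = 0.005113 × 27.9 = 0.143 mM.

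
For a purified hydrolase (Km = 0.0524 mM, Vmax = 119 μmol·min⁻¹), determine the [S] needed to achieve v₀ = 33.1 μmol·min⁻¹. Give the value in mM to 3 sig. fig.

0.0202 mM

The required fractional saturation is v/Vmax = 33.1/119 = 0.2782.
Then [S]/(Km+[S]) = 0.2782 ⇒ [S] = 0.0524 × 0.2782/(1 − 0.2782) = 0.0202 mM.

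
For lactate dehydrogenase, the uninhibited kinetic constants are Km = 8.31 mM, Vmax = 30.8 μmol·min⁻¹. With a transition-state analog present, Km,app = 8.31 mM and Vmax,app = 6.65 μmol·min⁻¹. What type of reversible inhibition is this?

Vmax decreases (30.8 → 6.65 μmol·min⁻¹) while Km is unchanged — pure noncompetitive inhibition.

noncompetitive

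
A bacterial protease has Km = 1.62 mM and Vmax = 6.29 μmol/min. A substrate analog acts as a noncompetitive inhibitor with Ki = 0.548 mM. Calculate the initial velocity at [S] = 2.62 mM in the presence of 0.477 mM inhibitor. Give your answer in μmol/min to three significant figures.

2.08 μmol/min

With α = 1 + [I]/Ki = 1 + 0.477/0.548 = 1.870, the noncompetitive rate law is v = (Vmax/α)·[S] / (Km + [S]).
v = (6.29/1.870)×2.62 / (1.62 + 2.62) = 8.811/4.240 = 2.08 μmol/min.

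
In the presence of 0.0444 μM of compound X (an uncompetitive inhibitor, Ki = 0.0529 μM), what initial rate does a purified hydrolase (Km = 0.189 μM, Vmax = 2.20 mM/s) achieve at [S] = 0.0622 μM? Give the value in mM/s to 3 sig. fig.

0.451 mM/s

With α = 1 + [I]/Ki = 1 + 0.0444/0.0529 = 1.839, the uncompetitive rate law is v = (Vmax/α)·[S] / (Km/α + [S]).
v = (2.20/1.839)×0.0622 / (0.189/1.839 + 0.0622) = 0.07440/0.1650 = 0.451 mM/s.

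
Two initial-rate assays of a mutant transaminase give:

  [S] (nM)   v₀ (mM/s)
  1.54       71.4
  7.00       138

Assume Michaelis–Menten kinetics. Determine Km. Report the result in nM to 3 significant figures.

In reciprocal form, 1/v = (Km/Vmax)·(1/[S]) + 1/Vmax. The two points give (1/[S], 1/v) = (0.6494, 0.01401) and (0.1429, 0.007246).
Slope = (0.01401 − 0.007246)/(0.6494 − 0.1429) = 0.01335; intercept = 0.01401 − 0.01335×0.6494 = 0.005340.
Vmax = 1/intercept = 187 mM/s; Km = slope × Vmax = 0.01335 × 187 = 2.50 nM.

2.50 nM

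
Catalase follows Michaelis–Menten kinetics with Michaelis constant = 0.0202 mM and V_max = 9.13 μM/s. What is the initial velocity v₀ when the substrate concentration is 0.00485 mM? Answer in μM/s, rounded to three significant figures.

1.77 μM/s

[S]/(Km+[S]) = 0.00485/0.02505 = 0.1936, the fractional saturation.
v = 0.1936 × Vmax = 0.1936 × 9.13 = 1.77 μM/s.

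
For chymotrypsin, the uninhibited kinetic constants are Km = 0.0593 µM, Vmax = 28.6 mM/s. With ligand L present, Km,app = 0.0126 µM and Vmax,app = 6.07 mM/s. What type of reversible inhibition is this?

Both Km and Vmax decrease by the same factor (~4.71-fold) — characteristic of uncompetitive inhibition.

uncompetitive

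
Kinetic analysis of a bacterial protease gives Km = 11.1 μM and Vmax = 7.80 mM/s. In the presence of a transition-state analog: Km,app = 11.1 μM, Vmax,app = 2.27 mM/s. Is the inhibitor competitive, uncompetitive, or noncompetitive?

noncompetitive

Vmax decreases (7.80 → 2.27 mM/s) while Km is unchanged — pure noncompetitive inhibition.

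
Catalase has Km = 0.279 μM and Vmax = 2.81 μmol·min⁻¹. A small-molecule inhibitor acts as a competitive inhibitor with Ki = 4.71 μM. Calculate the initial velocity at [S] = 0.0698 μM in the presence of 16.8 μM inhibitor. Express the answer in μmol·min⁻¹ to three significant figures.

With α = 1 + [I]/Ki = 1 + 16.8/4.71 = 4.567, the competitive rate law is v = Vmax[S] / (αKm + [S]).
v = 2.81×0.0698 / (4.567×0.279 + 0.0698) = 0.1961/1.344 = 0.146 μmol·min⁻¹.

0.146 μmol·min⁻¹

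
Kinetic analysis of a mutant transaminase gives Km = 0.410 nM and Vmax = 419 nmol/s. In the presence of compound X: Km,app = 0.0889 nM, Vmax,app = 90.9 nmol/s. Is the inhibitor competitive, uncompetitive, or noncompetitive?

uncompetitive

Both Km and Vmax decrease by the same factor (~4.61-fold) — characteristic of uncompetitive inhibition.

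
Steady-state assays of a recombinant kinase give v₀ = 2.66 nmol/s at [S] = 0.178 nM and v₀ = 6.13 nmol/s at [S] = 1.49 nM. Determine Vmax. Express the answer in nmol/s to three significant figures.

From v = Vmax[S]/(Km+[S]), each point gives Vmax = v(Km+[S])/[S].
Equating: 2.66(Km+0.178)/0.178 = 6.13(Km+1.49)/1.49.
14.94·Km + 2.66 = 4.114·Km + 6.13, so (14.94 − 4.114)·Km = 6.13 − 2.66.
Km = 3.470/10.83 = 0.320 nM; then Vmax = 2.66(0.320+0.178)/0.178 = 7.45 nmol/s.

7.45 nmol/s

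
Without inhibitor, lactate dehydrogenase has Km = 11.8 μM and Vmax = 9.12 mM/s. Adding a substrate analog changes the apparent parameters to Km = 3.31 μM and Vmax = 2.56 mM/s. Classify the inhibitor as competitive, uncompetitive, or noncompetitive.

uncompetitive

Both Km and Vmax decrease by the same factor (~3.56-fold) — characteristic of uncompetitive inhibition.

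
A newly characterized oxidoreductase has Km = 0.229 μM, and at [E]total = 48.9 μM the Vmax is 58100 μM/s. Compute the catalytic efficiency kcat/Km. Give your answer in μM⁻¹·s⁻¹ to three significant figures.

kcat = Vmax/[E]total = 58100/48.9 = 1190 s⁻¹.
kcat/Km = 1190/0.229 = 5190 μM⁻¹·s⁻¹.

5190 μM⁻¹·s⁻¹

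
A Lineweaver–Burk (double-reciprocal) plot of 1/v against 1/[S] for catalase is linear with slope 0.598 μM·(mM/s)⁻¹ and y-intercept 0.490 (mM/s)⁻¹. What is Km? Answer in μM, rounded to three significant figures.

1.22 μM

y-intercept = 1/Vmax ⇒ Vmax = 2.04 mM/s; slope = Km/Vmax ⇒ Km = slope × Vmax.
Km = 0.598 × 2.04 = 1.22 μM.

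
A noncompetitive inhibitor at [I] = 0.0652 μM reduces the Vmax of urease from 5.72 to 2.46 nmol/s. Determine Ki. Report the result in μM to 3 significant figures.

Noncompetitive: Vmax,app = Vmax/α with α = 1 + [I]/Ki.
α = Vmax/Vmax,app = 5.72/2.46 = 2.325.
Since α = 1 + [I]/Ki, [I]/Ki = 2.325 − 1 = 1.325 and Ki = 0.0652/1.325 = 0.0492 μM.

0.0492 μM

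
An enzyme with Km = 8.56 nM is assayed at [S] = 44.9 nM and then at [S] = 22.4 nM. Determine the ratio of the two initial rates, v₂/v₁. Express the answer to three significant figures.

Since Vmax cancels, v₂/v₁ = [S]₂(Km+[S]₁) / [S]₁(Km+[S]₂).
= 22.4×(8.56+44.9) / (44.9×(8.56+22.4)) = 1198/1390 = 0.861.

0.861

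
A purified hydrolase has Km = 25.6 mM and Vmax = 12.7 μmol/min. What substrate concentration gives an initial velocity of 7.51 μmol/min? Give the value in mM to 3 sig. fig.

Rearranging v = Vmax[S]/(Km+[S]) gives [S] = Km·v/(Vmax − v).
[S] = 25.6 × 7.51 / (12.7 − 7.51) = 192.3/5.190 = 37.0 mM.

37.0 mM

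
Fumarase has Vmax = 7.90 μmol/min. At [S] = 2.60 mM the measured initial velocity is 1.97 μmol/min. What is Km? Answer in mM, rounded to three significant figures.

7.83 mM

v/Vmax = 1.97/7.90 = 0.2494 = [S]/(Km+[S]).
So Km + [S] = [S]/0.2494 = 10.43 mM, giving Km = 10.43 − 2.60 = 7.83 mM.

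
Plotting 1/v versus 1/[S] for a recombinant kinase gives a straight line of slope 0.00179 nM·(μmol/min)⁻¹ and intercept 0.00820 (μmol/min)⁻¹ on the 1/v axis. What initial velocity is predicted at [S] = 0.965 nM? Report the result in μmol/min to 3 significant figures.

The y-intercept is 1/Vmax, so Vmax = 1/0.00820 = 122 μmol/min.
The slope is Km/Vmax, so Km = 0.00179 × 122 = 0.218 nM.
Then v = 122 × 0.965/(0.218 + 0.965) = 99.5 μmol/min.

99.5 μmol/min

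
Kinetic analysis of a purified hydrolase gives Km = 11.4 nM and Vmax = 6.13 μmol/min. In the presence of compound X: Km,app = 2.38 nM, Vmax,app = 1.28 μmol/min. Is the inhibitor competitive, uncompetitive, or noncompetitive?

uncompetitive

Both Km and Vmax decrease by the same factor (~4.79-fold) — characteristic of uncompetitive inhibition.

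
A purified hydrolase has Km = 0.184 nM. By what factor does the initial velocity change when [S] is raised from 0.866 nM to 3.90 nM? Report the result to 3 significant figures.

The fractional saturations are [S]/(Km+[S]) = 0.866/1.050 = 0.8248 and 3.90/4.084 = 0.9549.
v₂/v₁ is just their ratio: 0.9549/0.8248 = 1.16.

1.16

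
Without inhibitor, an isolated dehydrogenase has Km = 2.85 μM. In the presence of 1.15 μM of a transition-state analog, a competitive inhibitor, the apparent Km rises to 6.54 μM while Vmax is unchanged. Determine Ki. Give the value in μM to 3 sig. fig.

Competitive: Km,app = α·Km with α = 1 + [I]/Ki.
α = Km,app/Km = 6.54/2.85 = 2.295.
Since α = 1 + [I]/Ki, [I]/Ki = 2.295 − 1 = 1.295 and Ki = 1.15/1.295 = 0.888 μM.

0.888 μM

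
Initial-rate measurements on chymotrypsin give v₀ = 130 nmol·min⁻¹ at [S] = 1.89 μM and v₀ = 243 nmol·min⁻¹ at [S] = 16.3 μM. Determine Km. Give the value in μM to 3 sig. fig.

2.10 μM

In reciprocal form, 1/v = (Km/Vmax)·(1/[S]) + 1/Vmax. The two points give (1/[S], 1/v) = (0.5291, 0.007692) and (0.06135, 0.004115).
Slope = (0.007692 − 0.004115)/(0.5291 − 0.06135) = 0.007647; intercept = 0.007692 − 0.007647×0.5291 = 0.003646.
Vmax = 1/intercept = 274 nmol·min⁻¹; Km = slope × Vmax = 0.007647 × 274 = 2.10 μM.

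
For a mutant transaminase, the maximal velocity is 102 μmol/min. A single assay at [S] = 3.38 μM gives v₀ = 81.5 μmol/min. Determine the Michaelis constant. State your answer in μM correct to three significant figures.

0.850 μM

v/Vmax = 81.5/102 = 0.7990 = [S]/(Km+[S]).
So Km + [S] = [S]/0.7990 = 4.230 μM, giving Km = 4.230 − 3.38 = 0.850 μM.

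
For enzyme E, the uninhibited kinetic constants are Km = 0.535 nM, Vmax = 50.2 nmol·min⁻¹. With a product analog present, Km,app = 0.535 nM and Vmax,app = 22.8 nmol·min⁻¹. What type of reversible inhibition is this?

Vmax decreases (50.2 → 22.8 nmol·min⁻¹) while Km is unchanged — pure noncompetitive inhibition.

noncompetitive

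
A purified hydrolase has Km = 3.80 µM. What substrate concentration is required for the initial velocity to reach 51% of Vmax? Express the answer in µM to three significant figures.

v/Vmax = [S]/(Km+[S]) = 0.51, so [S] = Km·0.51/(1 − 0.51) = 3.80 × 1.041.
[S] = 3.96 µM.

3.96 µM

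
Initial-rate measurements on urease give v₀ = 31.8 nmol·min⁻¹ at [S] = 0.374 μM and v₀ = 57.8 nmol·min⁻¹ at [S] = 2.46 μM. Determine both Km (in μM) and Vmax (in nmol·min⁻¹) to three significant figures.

Km = 0.423 μM; Vmax = 67.7 nmol·min⁻¹

In reciprocal form, 1/v = (Km/Vmax)·(1/[S]) + 1/Vmax. The two points give (1/[S], 1/v) = (2.674, 0.03145) and (0.4065, 0.01730).
Slope = (0.03145 − 0.01730)/(2.674 − 0.4065) = 0.006239; intercept = 0.03145 − 0.006239×2.674 = 0.01476.
Vmax = 1/intercept = 67.7 nmol·min⁻¹; Km = slope × Vmax = 0.006239 × 67.7 = 0.423 μM.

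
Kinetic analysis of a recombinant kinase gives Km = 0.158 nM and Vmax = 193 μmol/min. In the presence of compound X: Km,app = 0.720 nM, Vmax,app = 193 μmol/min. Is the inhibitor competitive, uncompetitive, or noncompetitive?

competitive

Km increases (0.158 → 0.720 nM) while Vmax is unchanged — the hallmark of competitive inhibition.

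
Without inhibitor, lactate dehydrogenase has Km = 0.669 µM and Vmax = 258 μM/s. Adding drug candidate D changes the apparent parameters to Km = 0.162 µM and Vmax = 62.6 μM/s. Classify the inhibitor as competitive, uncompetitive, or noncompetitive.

uncompetitive

Both Km and Vmax decrease by the same factor (~4.12-fold) — characteristic of uncompetitive inhibition.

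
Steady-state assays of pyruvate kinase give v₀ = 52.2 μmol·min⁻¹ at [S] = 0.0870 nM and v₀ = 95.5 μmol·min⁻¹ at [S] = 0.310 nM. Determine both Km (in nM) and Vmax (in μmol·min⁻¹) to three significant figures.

Km = 0.148 nM; Vmax = 141 μmol·min⁻¹

From v = Vmax[S]/(Km+[S]), each point gives Vmax = v(Km+[S])/[S].
Equating: 52.2(Km+0.0870)/0.0870 = 95.5(Km+0.310)/0.310.
600.0·Km + 52.2 = 308.1·Km + 95.5, so (600.0 − 308.1)·Km = 95.5 − 52.2.
Km = 43.30/291.9 = 0.148 nM; then Vmax = 52.2(0.148+0.0870)/0.0870 = 141 μmol·min⁻¹.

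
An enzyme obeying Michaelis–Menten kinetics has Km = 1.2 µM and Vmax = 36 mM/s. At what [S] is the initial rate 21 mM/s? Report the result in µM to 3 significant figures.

The required fractional saturation is v/Vmax = 21/36 = 0.5833.
Then [S]/(Km+[S]) = 0.5833 ⇒ [S] = 1.2 × 0.5833/(1 − 0.5833) = 1.68 µM.

1.68 µM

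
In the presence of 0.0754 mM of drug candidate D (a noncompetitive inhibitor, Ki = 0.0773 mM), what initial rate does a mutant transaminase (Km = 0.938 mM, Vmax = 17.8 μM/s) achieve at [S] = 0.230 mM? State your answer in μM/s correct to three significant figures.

α = 1 + [I]/Ki = 1 + 0.0754/0.0773 = 1.975.
For a noncompetitive inhibitor, Vmax is reduced to Vmax/α while Km is unchanged: Km,app = 0.938 mM, Vmax,app = 9.01 μM/s.
v = Vmax,app·[S]/(Km,app + [S]) = 9.01 × 0.230/(0.938 + 0.230) = 1.77 μM/s.

1.77 μM/s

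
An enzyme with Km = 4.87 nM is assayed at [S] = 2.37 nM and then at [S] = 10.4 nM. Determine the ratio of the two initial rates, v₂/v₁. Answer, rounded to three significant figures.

2.08

The fractional saturations are [S]/(Km+[S]) = 2.37/7.240 = 0.3273 and 10.4/15.27 = 0.6811.
v₂/v₁ is just their ratio: 0.6811/0.3273 = 2.08.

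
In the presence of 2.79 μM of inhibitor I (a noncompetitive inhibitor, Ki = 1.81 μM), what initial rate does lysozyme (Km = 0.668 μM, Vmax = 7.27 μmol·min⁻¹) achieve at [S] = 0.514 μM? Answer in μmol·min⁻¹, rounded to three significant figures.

α = 1 + [I]/Ki = 1 + 2.79/1.81 = 2.541.
For a noncompetitive inhibitor, Vmax is reduced to Vmax/α while Km is unchanged: Km,app = 0.668 μM, Vmax,app = 2.86 μmol·min⁻¹.
v = Vmax,app·[S]/(Km,app + [S]) = 2.86 × 0.514/(0.668 + 0.514) = 1.24 μmol·min⁻¹.

1.24 μmol·min⁻¹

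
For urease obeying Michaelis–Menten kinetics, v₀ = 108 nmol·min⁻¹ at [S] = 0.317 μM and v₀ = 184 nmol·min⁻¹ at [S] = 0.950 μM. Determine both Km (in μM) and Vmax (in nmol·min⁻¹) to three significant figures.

In reciprocal form, 1/v = (Km/Vmax)·(1/[S]) + 1/Vmax. The two points give (1/[S], 1/v) = (3.155, 0.009259) and (1.053, 0.005435).
Slope = (0.009259 − 0.005435)/(3.155 − 1.053) = 0.001819; intercept = 0.009259 − 0.001819×3.155 = 0.003520.
Vmax = 1/intercept = 284 nmol·min⁻¹; Km = slope × Vmax = 0.001819 × 284 = 0.517 μM.

Km = 0.517 μM; Vmax = 284 nmol·min⁻¹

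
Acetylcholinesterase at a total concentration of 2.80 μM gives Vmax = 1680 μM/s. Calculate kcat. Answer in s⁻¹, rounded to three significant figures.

kcat = Vmax/[E]total = 1680 μM/s / 2.80 μM = 600 s⁻¹.

600 s⁻¹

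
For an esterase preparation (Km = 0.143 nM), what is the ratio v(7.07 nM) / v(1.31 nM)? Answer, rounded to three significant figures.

1.09

The fractional saturations are [S]/(Km+[S]) = 1.31/1.453 = 0.9016 and 7.07/7.213 = 0.9802.
v₂/v₁ is just their ratio: 0.9802/0.9016 = 1.09.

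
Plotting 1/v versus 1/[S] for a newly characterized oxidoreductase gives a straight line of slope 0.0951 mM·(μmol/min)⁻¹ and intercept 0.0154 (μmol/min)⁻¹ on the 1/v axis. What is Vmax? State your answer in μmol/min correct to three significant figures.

The y-intercept of a Lineweaver–Burk plot equals 1/Vmax, so Vmax = 1/0.0154 = 64.9 μmol/min.

64.9 μmol/min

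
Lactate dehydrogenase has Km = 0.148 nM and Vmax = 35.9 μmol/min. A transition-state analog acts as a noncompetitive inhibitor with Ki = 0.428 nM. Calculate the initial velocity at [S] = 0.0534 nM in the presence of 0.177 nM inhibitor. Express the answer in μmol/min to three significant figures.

α = 1 + [I]/Ki = 1 + 0.177/0.428 = 1.414.
For a noncompetitive inhibitor, Vmax is reduced to Vmax/α while Km is unchanged: Km,app = 0.148 nM, Vmax,app = 25.4 μmol/min.
v = Vmax,app·[S]/(Km,app + [S]) = 25.4 × 0.0534/(0.148 + 0.0534) = 6.73 μmol/min.

6.73 μmol/min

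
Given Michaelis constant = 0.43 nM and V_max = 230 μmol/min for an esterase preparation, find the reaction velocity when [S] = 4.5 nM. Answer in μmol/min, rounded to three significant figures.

v = Vmax·[S]/(Km + [S]) = 230 × 4.5 / (0.43 + 4.5)
  = 1035 / 4.930 = 210 μmol/min.

210 μmol/min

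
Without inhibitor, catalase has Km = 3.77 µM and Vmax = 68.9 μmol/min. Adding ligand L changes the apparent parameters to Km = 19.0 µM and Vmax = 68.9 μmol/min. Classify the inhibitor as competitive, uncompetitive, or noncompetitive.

Km increases (3.77 → 19.0 µM) while Vmax is unchanged — the hallmark of competitive inhibition.

competitive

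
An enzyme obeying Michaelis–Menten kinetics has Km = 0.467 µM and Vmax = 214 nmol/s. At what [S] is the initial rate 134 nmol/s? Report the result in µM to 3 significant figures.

The required fractional saturation is v/Vmax = 134/214 = 0.6262.
Then [S]/(Km+[S]) = 0.6262 ⇒ [S] = 0.467 × 0.6262/(1 − 0.6262) = 0.782 µM.

0.782 µM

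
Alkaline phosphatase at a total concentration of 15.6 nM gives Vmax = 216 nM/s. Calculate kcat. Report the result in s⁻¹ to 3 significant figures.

13.8 s⁻¹

kcat = Vmax/[E]total = 216 nM/s / 15.6 nM = 13.8 s⁻¹.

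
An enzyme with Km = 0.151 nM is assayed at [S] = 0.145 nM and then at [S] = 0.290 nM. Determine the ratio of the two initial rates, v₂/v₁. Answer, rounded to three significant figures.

1.34

Since Vmax cancels, v₂/v₁ = [S]₂(Km+[S]₁) / [S]₁(Km+[S]₂).
= 0.290×(0.151+0.145) / (0.145×(0.151+0.290)) = 0.08584/0.06394 = 1.34.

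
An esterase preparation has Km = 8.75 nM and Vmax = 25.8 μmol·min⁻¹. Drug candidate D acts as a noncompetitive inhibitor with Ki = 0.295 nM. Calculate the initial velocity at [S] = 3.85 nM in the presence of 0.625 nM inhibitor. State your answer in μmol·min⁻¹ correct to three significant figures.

2.53 μmol·min⁻¹

α = 1 + [I]/Ki = 1 + 0.625/0.295 = 3.119.
For a noncompetitive inhibitor, Vmax is reduced to Vmax/α while Km is unchanged: Km,app = 8.75 nM, Vmax,app = 8.27 μmol·min⁻¹.
v = Vmax,app·[S]/(Km,app + [S]) = 8.27 × 3.85/(8.75 + 3.85) = 2.53 μmol·min⁻¹.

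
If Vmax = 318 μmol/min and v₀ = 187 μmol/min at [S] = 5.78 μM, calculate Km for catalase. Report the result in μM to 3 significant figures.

From v = Vmax[S]/(Km+[S]), Km = [S](Vmax − v)/v.
Km = 5.78 × (318 − 187) / 187 = 757.2/187 = 4.05 μM.

4.05 μM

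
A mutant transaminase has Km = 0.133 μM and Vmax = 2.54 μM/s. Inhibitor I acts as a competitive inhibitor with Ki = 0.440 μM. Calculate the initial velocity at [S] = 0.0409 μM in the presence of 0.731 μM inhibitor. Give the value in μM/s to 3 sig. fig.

0.263 μM/s

α = 1 + [I]/Ki = 1 + 0.731/0.440 = 2.661.
For a competitive inhibitor, Vmax is unchanged and the apparent Km becomes α·Km: Km,app = 0.354 μM, Vmax,app = 2.54 μM/s.
v = Vmax,app·[S]/(Km,app + [S]) = 2.54 × 0.0409/(0.354 + 0.0409) = 0.263 μM/s.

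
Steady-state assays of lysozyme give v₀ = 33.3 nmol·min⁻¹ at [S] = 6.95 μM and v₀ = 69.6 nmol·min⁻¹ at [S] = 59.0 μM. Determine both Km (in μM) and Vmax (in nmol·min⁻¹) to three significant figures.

Km = 10.1 μM; Vmax = 81.5 nmol·min⁻¹

In reciprocal form, 1/v = (Km/Vmax)·(1/[S]) + 1/Vmax. The two points give (1/[S], 1/v) = (0.1439, 0.03003) and (0.01695, 0.01437).
Slope = (0.03003 − 0.01437)/(0.1439 − 0.01695) = 0.1234; intercept = 0.03003 − 0.1234×0.1439 = 0.01228.
Vmax = 1/intercept = 81.5 nmol·min⁻¹; Km = slope × Vmax = 0.1234 × 81.5 = 10.1 μM.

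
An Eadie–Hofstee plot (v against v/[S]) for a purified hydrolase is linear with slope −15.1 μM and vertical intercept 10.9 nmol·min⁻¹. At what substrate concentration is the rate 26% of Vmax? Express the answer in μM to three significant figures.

5.31 μM

The Eadie–Hofstee slope gives Km = 15.1 μM (slope = −Km).
v/Vmax = [S]/(Km+[S]) = 0.26 ⇒ [S] = Km·0.26/(1−0.26) = 15.1 × 0.3514 = 5.31 μM.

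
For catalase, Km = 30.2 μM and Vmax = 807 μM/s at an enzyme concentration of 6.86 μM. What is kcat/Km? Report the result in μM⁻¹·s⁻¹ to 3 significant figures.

kcat = Vmax/[E]total = 807/6.86 = 118 s⁻¹.
kcat/Km = 118/30.2 = 3.90 μM⁻¹·s⁻¹.

3.90 μM⁻¹·s⁻¹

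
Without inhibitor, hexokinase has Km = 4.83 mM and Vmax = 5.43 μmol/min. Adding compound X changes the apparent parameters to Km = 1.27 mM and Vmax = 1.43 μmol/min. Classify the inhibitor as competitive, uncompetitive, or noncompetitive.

Both Km and Vmax decrease by the same factor (~3.81-fold) — characteristic of uncompetitive inhibition.

uncompetitive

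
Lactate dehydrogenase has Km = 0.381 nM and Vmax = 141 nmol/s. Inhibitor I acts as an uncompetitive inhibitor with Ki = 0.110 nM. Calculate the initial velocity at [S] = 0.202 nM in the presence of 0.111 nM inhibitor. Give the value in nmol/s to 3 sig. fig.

36.2 nmol/s

α = 1 + [I]/Ki = 1 + 0.111/0.110 = 2.009.
For an uncompetitive inhibitor, both parameters are divided by α, giving Vmax/α and Km/α: Km,app = 0.190 nM, Vmax,app = 70.2 nmol/s.
v = Vmax,app·[S]/(Km,app + [S]) = 70.2 × 0.202/(0.190 + 0.202) = 36.2 nmol/s.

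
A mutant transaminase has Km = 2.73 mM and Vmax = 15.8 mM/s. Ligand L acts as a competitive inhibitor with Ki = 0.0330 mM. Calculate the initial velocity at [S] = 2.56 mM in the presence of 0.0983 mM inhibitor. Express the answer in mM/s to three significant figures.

3.01 mM/s

α = 1 + [I]/Ki = 1 + 0.0983/0.0330 = 3.979.
For a competitive inhibitor, Vmax is unchanged and the apparent Km becomes α·Km: Km,app = 10.9 mM, Vmax,app = 15.8 mM/s.
v = Vmax,app·[S]/(Km,app + [S]) = 15.8 × 2.56/(10.9 + 2.56) = 3.01 mM/s.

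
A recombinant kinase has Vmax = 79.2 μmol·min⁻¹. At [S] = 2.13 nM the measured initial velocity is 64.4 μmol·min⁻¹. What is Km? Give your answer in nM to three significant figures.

v/Vmax = 64.4/79.2 = 0.8131 = [S]/(Km+[S]).
So Km + [S] = [S]/0.8131 = 2.620 nM, giving Km = 2.620 − 2.13 = 0.490 nM.

0.490 nM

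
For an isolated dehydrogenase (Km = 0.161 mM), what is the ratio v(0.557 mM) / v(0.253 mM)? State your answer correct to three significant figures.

1.27

Since Vmax cancels, v₂/v₁ = [S]₂(Km+[S]₁) / [S]₁(Km+[S]₂).
= 0.557×(0.161+0.253) / (0.253×(0.161+0.557)) = 0.2306/0.1817 = 1.27.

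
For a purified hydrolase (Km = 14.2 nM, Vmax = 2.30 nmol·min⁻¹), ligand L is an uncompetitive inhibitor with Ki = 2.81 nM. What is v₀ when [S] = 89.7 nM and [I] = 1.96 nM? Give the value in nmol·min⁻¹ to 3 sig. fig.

α = 1 + [I]/Ki = 1 + 1.96/2.81 = 1.698.
For an uncompetitive inhibitor, both parameters are divided by α, giving Vmax/α and Km/α: Km,app = 8.37 nM, Vmax,app = 1.35 nmol·min⁻¹.
v = Vmax,app·[S]/(Km,app + [S]) = 1.35 × 89.7/(8.37 + 89.7) = 1.24 nmol·min⁻¹.

1.24 nmol·min⁻¹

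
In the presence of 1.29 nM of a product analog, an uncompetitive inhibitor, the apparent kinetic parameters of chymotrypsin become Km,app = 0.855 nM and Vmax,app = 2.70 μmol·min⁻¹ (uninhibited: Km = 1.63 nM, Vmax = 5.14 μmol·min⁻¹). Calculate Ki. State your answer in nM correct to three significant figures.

Uncompetitive: Vmax,app = Vmax/α (and Km,app = Km/α) with α = 1 + [I]/Ki.
α = Vmax/Vmax,app = 5.14/2.70 = 1.904.
Ki = [I]/(α − 1) = 1.29/0.9037 = 1.43 nM.

1.43 nM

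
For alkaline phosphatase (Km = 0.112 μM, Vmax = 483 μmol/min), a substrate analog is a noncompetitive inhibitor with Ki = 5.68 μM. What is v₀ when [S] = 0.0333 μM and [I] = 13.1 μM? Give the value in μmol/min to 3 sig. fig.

α = 1 + [I]/Ki = 1 + 13.1/5.68 = 3.306.
For a noncompetitive inhibitor, Vmax is reduced to Vmax/α while Km is unchanged: Km,app = 0.112 μM, Vmax,app = 146 μmol/min.
v = Vmax,app·[S]/(Km,app + [S]) = 146 × 0.0333/(0.112 + 0.0333) = 33.5 μmol/min.

33.5 μmol/min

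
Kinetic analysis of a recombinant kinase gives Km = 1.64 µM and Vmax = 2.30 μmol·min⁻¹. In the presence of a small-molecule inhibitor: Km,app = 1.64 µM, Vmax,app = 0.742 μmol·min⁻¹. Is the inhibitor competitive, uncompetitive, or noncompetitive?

Vmax decreases (2.30 → 0.742 μmol·min⁻¹) while Km is unchanged — pure noncompetitive inhibition.

noncompetitive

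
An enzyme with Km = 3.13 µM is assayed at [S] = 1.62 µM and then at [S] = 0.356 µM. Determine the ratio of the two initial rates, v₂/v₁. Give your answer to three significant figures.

0.299

The fractional saturations are [S]/(Km+[S]) = 1.62/4.750 = 0.3411 and 0.356/3.486 = 0.1021.
v₂/v₁ is just their ratio: 0.1021/0.3411 = 0.299.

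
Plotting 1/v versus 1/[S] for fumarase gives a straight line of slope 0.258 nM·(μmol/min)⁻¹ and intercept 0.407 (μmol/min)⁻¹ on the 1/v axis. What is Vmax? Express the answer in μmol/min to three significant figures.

The y-intercept of a Lineweaver–Burk plot equals 1/Vmax, so Vmax = 1/0.407 = 2.46 μmol/min.

2.46 μmol/min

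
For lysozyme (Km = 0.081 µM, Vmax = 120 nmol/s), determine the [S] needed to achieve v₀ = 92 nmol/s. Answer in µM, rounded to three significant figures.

The required fractional saturation is v/Vmax = 92/120 = 0.7667.
Then [S]/(Km+[S]) = 0.7667 ⇒ [S] = 0.081 × 0.7667/(1 − 0.7667) = 0.266 µM.

0.266 µM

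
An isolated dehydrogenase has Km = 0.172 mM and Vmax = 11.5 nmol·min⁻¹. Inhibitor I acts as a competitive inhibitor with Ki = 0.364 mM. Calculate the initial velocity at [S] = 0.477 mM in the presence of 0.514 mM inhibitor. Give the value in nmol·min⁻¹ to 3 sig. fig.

6.15 nmol·min⁻¹

With α = 1 + [I]/Ki = 1 + 0.514/0.364 = 2.412, the competitive rate law is v = Vmax[S] / (αKm + [S]).
v = 11.5×0.477 / (2.412×0.172 + 0.477) = 5.486/0.8919 = 6.15 nmol·min⁻¹.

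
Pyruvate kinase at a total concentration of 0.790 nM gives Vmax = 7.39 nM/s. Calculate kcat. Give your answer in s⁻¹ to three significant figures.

9.35 s⁻¹

kcat = Vmax/[E]total = 7.39 nM/s / 0.790 nM = 9.35 s⁻¹.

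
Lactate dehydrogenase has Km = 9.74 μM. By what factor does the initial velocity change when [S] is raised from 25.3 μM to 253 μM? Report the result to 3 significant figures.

Since Vmax cancels, v₂/v₁ = [S]₂(Km+[S]₁) / [S]₁(Km+[S]₂).
= 253×(9.74+25.3) / (25.3×(9.74+253)) = 8865/6647 = 1.33.

1.33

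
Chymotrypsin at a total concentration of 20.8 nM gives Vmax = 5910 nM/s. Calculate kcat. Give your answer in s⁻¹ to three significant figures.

284 s⁻¹

kcat = Vmax/[E]total = 5910 nM/s / 20.8 nM = 284 s⁻¹.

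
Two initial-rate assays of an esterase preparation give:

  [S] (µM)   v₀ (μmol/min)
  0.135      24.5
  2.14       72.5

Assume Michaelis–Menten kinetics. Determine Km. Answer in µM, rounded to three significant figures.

From v = Vmax[S]/(Km+[S]), each point gives Vmax = v(Km+[S])/[S].
Equating: 24.5(Km+0.135)/0.135 = 72.5(Km+2.14)/2.14.
181.5·Km + 24.5 = 33.88·Km + 72.5, so (181.5 − 33.88)·Km = 72.5 − 24.5.
Km = 48.00/147.6 = 0.325 µM; then Vmax = 24.5(0.325+0.135)/0.135 = 83.5 μmol/min.

0.325 µM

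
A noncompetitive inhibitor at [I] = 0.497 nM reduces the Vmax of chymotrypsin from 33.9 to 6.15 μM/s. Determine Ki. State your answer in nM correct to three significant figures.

Noncompetitive: Vmax,app = Vmax/α with α = 1 + [I]/Ki.
α = Vmax/Vmax,app = 33.9/6.15 = 5.512.
Since α = 1 + [I]/Ki, [I]/Ki = 5.512 − 1 = 4.512 and Ki = 0.497/4.512 = 0.110 nM.

0.110 nM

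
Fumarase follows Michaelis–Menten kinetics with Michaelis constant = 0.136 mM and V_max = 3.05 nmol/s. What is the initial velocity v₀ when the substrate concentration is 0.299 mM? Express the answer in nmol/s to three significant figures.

v = Vmax·[S]/(Km + [S]) = 3.05 × 0.299 / (0.136 + 0.299)
  = 0.9120 / 0.4350 = 2.10 nmol/s.

2.10 nmol/s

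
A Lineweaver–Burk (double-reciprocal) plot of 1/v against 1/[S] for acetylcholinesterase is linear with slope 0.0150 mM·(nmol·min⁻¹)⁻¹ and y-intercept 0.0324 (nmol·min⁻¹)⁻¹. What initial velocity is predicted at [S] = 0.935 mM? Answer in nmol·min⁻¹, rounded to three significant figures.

The y-intercept is 1/Vmax, so Vmax = 1/0.0324 = 30.9 nmol·min⁻¹.
The slope is Km/Vmax, so Km = 0.0150 × 30.9 = 0.463 mM.
Then v = 30.9 × 0.935/(0.463 + 0.935) = 20.6 nmol·min⁻¹.

20.6 nmol·min⁻¹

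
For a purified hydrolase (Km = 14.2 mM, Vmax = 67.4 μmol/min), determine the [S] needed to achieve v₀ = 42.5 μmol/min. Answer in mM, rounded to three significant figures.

24.2 mM

The required fractional saturation is v/Vmax = 42.5/67.4 = 0.6306.
Then [S]/(Km+[S]) = 0.6306 ⇒ [S] = 14.2 × 0.6306/(1 − 0.6306) = 24.2 mM.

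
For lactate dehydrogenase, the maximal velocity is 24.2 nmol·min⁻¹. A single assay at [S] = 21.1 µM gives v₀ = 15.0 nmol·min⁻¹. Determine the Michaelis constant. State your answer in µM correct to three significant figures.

12.9 µM

v/Vmax = 15.0/24.2 = 0.6198 = [S]/(Km+[S]).
So Km + [S] = [S]/0.6198 = 34.04 µM, giving Km = 34.04 − 21.1 = 12.9 µM.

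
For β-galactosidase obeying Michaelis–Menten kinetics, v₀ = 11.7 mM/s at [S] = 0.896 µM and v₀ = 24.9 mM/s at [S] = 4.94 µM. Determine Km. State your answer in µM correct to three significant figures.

From v = Vmax[S]/(Km+[S]), each point gives Vmax = v(Km+[S])/[S].
Equating: 11.7(Km+0.896)/0.896 = 24.9(Km+4.94)/4.94.
13.06·Km + 11.7 = 5.040·Km + 24.9, so (13.06 − 5.040)·Km = 24.9 − 11.7.
Km = 13.20/8.018 = 1.65 µM; then Vmax = 11.7(1.65+0.896)/0.896 = 33.2 mM/s.

1.65 µM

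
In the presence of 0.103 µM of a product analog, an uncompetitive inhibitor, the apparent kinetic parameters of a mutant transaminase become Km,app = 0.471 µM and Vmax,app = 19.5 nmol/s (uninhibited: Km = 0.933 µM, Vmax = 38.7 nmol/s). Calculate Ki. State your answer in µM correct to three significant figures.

Uncompetitive: Vmax,app = Vmax/α (and Km,app = Km/α) with α = 1 + [I]/Ki.
α = Vmax/Vmax,app = 38.7/19.5 = 1.985.
Since α = 1 + [I]/Ki, [I]/Ki = 1.985 − 1 = 0.9846 and Ki = 0.103/0.9846 = 0.105 µM.

0.105 µM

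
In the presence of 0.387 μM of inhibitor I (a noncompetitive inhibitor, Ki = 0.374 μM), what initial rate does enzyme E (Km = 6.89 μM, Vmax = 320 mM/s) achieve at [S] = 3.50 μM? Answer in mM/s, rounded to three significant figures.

With α = 1 + [I]/Ki = 1 + 0.387/0.374 = 2.035, the noncompetitive rate law is v = (Vmax/α)·[S] / (Km + [S]).
v = (320/2.035)×3.50 / (6.89 + 3.50) = 550.4/10.39 = 53.0 mM/s.

53.0 mM/s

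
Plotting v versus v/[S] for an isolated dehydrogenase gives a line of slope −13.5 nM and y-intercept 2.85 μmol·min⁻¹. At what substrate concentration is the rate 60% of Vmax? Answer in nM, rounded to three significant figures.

The Eadie–Hofstee slope gives Km = 13.5 nM (slope = −Km).
v/Vmax = [S]/(Km+[S]) = 0.6 ⇒ [S] = Km·0.6/(1−0.6) = 13.5 × 1.500 = 20.2 nM.

20.2 nM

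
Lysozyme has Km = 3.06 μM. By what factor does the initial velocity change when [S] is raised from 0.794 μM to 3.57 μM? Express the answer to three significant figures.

2.61

The fractional saturations are [S]/(Km+[S]) = 0.794/3.854 = 0.2060 and 3.57/6.630 = 0.5385.
v₂/v₁ is just their ratio: 0.5385/0.2060 = 2.61.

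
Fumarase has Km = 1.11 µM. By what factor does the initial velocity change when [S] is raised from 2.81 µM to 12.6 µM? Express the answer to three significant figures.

1.28

The fractional saturations are [S]/(Km+[S]) = 2.81/3.920 = 0.7168 and 12.6/13.71 = 0.9190.
v₂/v₁ is just their ratio: 0.9190/0.7168 = 1.28.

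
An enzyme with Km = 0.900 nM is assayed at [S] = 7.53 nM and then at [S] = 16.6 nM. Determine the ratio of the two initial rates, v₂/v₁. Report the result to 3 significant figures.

1.06

Since Vmax cancels, v₂/v₁ = [S]₂(Km+[S]₁) / [S]₁(Km+[S]₂).
= 16.6×(0.900+7.53) / (7.53×(0.900+16.6)) = 139.9/131.8 = 1.06.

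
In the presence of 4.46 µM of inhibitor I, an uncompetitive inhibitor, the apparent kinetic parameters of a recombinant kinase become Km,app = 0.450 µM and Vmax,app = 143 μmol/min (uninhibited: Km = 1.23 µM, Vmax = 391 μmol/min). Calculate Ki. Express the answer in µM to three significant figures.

2.57 µM

Uncompetitive: Vmax,app = Vmax/α (and Km,app = Km/α) with α = 1 + [I]/Ki.
α = Vmax/Vmax,app = 391/143 = 2.734.
Since α = 1 + [I]/Ki, [I]/Ki = 2.734 − 1 = 1.734 and Ki = 4.46/1.734 = 2.57 µM.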